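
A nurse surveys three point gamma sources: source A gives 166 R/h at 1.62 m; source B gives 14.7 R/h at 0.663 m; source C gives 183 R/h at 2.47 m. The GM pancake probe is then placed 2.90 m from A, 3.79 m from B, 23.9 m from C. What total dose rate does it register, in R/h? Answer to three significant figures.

By superposition, sum each source's inverse-square contribution:
A: 166 × (1.62/2.90)² = 51.80 R/h
B: 14.7 × (0.663/3.79)² = 0.4498 R/h
C: 183 × (2.47/23.9)² = 1.955 R/h
Total = 51.80 + 0.4498 + 1.955 = 54.20 R/h.

54.2 R/h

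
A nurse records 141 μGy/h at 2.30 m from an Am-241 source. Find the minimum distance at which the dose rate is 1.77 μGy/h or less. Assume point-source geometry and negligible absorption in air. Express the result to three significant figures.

Since intensity falls as 1/r², d₂ = d₁·√(I₁/I₂).
I₁/I₂ = 141/1.77 = 79.66, so d₂ = 2.30 × √79.66 = 20.53 m.

20.5 m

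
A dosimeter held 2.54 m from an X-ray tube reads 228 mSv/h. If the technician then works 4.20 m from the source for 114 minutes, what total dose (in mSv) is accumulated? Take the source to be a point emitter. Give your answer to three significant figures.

Since intensity falls as 1/r², rate at 4.20 m:
(2.54/4.20)² = 0.3657, so 228 × 0.3657 = 83.38 mSv/h.
Dose = rate × time = 83.38 mSv/h × 1.900 h = 158.4 mSv.

158 mSv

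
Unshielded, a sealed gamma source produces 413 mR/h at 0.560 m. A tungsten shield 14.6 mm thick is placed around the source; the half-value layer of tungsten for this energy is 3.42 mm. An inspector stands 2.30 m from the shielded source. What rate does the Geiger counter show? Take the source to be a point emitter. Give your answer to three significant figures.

1.27 mR/h

Distance alone: 413 × (0.560/2.30)² = 413 × 0.05928 = 24.48 mR/h.
Shield: 14.6/3.42 = 4.269 half-value layers → attenuation 2^(−4.269) = 0.05187.
Combined: 24.48 × 0.05187 = 1.270 mR/h.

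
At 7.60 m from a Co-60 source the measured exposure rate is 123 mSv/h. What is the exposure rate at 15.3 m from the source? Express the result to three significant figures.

30.3 mSv/h

Since intensity falls as 1/r², scaling from 7.60 m to 15.3 m:
123 × (7.60/15.3)² = 123 × 0.2467 = 30.34 mSv/h.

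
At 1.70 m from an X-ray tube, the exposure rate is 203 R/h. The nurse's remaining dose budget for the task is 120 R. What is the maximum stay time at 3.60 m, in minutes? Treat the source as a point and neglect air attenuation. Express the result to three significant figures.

159 min

By the inverse-square law, rate at 3.60 m:
(1.70/3.60)² = 0.2230, so 203 × 0.2230 = 45.27 R/h.
Stay time = 120 R ÷ 45.27 R/h = 2.651 h = 159.1 min.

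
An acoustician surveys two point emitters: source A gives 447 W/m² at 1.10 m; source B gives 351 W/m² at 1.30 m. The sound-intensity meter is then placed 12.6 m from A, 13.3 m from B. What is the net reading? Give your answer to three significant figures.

6.76 W/m²

Each source contributes Iᵢ·(dᵢ/rᵢ)²; contributions add.
A: 447 × (1.10/12.6)² = 3.407 W/m²
B: 351 × (1.30/13.3)² = 3.353 W/m²
Total = 3.407 + 3.353 = 6.760 W/m².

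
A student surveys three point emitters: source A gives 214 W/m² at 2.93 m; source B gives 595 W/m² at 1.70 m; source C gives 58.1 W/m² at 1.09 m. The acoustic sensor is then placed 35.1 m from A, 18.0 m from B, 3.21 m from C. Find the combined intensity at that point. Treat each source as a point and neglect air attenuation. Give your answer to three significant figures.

By superposition, sum each source's inverse-square contribution:
A: 214 × (2.93/35.1)² = 1.491 W/m²
B: 595 × (1.70/18.0)² = 5.307 W/m²
C: 58.1 × (1.09/3.21)² = 6.699 W/m²
Total = 1.491 + 5.307 + 6.699 = 13.50 W/m².

13.5 W/m²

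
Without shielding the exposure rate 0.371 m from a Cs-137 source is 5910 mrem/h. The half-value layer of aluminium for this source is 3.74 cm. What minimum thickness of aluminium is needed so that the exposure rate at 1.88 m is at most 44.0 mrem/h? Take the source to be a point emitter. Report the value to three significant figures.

At 1.88 m, distance alone gives (0.371/1.88)² = 0.03894, so 5910 × 0.03894 = 230.1 mrem/h.
Further attenuation needed: 230.1/44.0 = 5.230.
n = log₂(5.230) = 2.387 half-value layers.
Thickness = 2.387 × 3.74 cm = 8.927 cm.

8.93 cm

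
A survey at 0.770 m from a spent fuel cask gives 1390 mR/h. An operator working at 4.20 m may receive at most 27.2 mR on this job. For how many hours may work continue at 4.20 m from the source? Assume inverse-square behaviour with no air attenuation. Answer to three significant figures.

Intensity scales as (d₁/d₂)², so rate at 4.20 m:
1390 × (0.770/4.20)² = 1390 × 0.03361 = 46.72 mR/h.
Stay time = 27.2 mR ÷ 46.72 mR/h = 0.5822 h.

0.582 h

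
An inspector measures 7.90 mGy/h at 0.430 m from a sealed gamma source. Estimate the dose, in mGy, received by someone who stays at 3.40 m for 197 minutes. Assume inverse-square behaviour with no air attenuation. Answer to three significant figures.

0.415 mGy

By the inverse-square law, rate at 3.40 m:
(0.430/3.40)² = 0.01599, so 7.90 × 0.01599 = 0.1263 mGy/h.
Dose = rate × time = 0.1263 mGy/h × 3.283 h = 0.4146 mGy.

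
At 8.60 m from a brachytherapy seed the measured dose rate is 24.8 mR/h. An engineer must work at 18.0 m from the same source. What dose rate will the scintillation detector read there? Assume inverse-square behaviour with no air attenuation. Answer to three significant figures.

5.66 mR/h

Using I₁d₁² = I₂d₂², scaling from 8.60 m to 18.0 m:
(8.60/18.0)² = 0.2283, so 24.8 × 0.2283 = 5.662 mR/h.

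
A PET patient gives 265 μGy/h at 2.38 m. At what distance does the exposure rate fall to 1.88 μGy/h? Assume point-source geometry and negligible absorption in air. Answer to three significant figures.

Since intensity falls as 1/r², d₂ = d₁·√(I₁/I₂).
I₁/I₂ = 265/1.88 = 141.0, so d₂ = 2.38 × √141.0 = 28.26 m.

28.3 m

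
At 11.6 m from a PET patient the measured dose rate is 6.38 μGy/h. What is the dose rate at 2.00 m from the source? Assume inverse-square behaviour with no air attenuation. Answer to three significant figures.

215 μGy/h

Since intensity falls as 1/r², scaling from 11.6 m to 2.00 m:
6.38 × (11.6/2.00)² = 6.38 × 33.64 = 214.6 μGy/h.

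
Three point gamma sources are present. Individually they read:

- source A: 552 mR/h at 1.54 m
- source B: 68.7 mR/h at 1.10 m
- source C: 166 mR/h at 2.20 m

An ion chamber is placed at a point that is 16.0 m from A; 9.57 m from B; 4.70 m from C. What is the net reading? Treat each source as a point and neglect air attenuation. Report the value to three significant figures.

By superposition, sum each source's inverse-square contribution:
A: 552 × (1.54/16.0)² = 5.114 mR/h
B: 68.7 × (1.10/9.57)² = 0.9076 mR/h
C: 166 × (2.20/4.70)² = 36.37 mR/h
Total = 5.114 + 0.9076 + 36.37 = 42.39 mR/h.

42.4 mR/h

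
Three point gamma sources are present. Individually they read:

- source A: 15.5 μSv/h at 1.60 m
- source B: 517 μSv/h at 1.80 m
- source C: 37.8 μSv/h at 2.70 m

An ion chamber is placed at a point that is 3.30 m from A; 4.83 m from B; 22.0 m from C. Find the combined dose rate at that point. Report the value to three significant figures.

Each source contributes Iᵢ·(dᵢ/rᵢ)²; contributions add.
A: 15.5 × (1.60/3.30)² = 3.644 μSv/h
B: 517 × (1.80/4.83)² = 71.80 μSv/h
C: 37.8 × (2.70/22.0)² = 0.5693 μSv/h
Total = 3.644 + 71.80 + 0.5693 = 76.01 μSv/h.

76.0 μSv/h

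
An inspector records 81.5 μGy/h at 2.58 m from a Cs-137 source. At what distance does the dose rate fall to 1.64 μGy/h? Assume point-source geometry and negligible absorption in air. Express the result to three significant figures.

Since intensity falls as 1/r², d₂ = d₁·√(I₁/I₂).
I₁/I₂ = 81.5/1.64 = 49.70, so d₂ = 2.58 × √49.70 = 18.19 m.

18.2 m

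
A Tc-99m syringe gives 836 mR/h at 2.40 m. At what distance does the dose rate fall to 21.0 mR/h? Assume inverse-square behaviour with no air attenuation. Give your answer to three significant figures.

15.1 m

Intensity scales as (d₁/d₂)², so d₂ = d₁·√(I₁/I₂).
I₁/I₂ = 836/21.0 = 39.81, so d₂ = 2.40 × √39.81 = 15.14 m.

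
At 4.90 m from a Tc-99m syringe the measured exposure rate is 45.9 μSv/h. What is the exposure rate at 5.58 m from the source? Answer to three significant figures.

Using I₁d₁² = I₂d₂², scaling from 4.90 m to 5.58 m:
45.9 × (4.90/5.58)² = 45.9 × 0.7711 = 35.39 μSv/h.

35.4 μSv/h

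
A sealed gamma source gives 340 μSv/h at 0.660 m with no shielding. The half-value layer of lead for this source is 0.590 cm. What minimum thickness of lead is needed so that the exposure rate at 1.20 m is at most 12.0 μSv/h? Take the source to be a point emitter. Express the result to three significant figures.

At 1.20 m, distance alone gives 340 × (0.660/1.20)² = 340 × 0.3025 = 102.8 μSv/h.
Further attenuation needed: 102.8/12.0 = 8.567.
n = log₂(8.567) = 3.099 half-value layers.
Thickness = 3.099 × 0.590 cm = 1.828 cm.

1.83 cm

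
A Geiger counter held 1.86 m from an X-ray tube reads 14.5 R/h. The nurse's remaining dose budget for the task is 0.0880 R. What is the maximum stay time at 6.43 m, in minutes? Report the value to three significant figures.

Applying the 1/r² law, rate at 6.43 m:
(1.86/6.43)² = 0.08368, so 14.5 × 0.08368 = 1.213 R/h.
Stay time = 0.0880 R ÷ 1.213 R/h = 0.07255 h = 4.353 min.

4.35 min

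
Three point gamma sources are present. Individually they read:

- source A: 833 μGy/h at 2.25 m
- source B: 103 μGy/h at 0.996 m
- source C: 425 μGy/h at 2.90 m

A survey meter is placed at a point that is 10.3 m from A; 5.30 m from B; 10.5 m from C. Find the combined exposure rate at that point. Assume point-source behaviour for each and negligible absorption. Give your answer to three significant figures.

Each source contributes Iᵢ·(dᵢ/rᵢ)²; contributions add.
A: 833 × (2.25/10.3)² = 39.75 μGy/h
B: 103 × (0.996/5.30)² = 3.638 μGy/h
C: 425 × (2.90/10.5)² = 32.42 μGy/h
Total = 39.75 + 3.638 + 32.42 = 75.81 μGy/h.

75.8 μGy/h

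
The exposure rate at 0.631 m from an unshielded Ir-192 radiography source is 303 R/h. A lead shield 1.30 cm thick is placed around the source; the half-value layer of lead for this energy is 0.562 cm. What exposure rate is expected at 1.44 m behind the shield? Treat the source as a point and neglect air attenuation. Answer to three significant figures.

11.7 R/h

Distance alone: 303 × (0.631/1.44)² = 303 × 0.1920 = 58.18 R/h.
Shield: 1.30/0.562 = 2.313 half-value layers → attenuation 2^(−2.313) = 0.2012.
Combined: 58.18 × 0.2012 = 11.71 R/h.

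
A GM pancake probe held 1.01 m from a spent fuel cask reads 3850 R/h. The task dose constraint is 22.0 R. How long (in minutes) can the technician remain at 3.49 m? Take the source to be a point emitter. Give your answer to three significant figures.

Intensity scales as (d₁/d₂)², so rate at 3.49 m:
3850 × (1.01/3.49)² = 3850 × 0.08375 = 322.4 R/h.
Stay time = 22.0 R ÷ 322.4 R/h = 0.06824 h = 4.094 min.

4.09 min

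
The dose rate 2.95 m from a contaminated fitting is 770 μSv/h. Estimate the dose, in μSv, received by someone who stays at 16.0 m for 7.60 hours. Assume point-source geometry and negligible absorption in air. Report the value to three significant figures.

199 μSv

Applying the 1/r² law, rate at 16.0 m:
(2.95/16.0)² = 0.03399, so 770 × 0.03399 = 26.17 μSv/h.
Dose = rate × time = 26.17 μSv/h × 7.600 h = 198.9 μSv.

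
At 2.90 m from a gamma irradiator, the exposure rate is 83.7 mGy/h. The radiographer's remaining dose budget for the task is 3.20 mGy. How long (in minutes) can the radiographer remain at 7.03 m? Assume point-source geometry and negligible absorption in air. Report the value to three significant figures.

Since intensity falls as 1/r², rate at 7.03 m:
83.7 × (2.90/7.03)² = 83.7 × 0.1702 = 14.25 mGy/h.
Stay time = 3.20 mGy ÷ 14.25 mGy/h = 0.2246 h = 13.48 min.

13.5 min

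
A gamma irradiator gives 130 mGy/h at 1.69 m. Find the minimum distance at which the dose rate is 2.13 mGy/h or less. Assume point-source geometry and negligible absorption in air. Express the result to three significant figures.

Intensity scales as (d₁/d₂)², so d₂ = d₁·√(I₁/I₂).
I₁/I₂ = 130/2.13 = 61.03, so d₂ = 1.69 × √61.03 = 13.20 m.

13.2 m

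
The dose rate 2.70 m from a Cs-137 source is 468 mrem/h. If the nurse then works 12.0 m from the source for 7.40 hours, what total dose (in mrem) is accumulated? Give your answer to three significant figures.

175 mrem

Applying the 1/r² law, rate at 12.0 m:
(2.70/12.0)² = 0.05063, so 468 × 0.05063 = 23.69 mrem/h.
Dose = rate × time = 23.69 mrem/h × 7.400 h = 175.3 mrem.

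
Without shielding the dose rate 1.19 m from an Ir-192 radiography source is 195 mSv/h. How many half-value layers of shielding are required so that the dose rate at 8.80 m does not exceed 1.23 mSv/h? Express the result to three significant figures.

1.54 half-value layers

At 8.80 m, distance alone gives 195 × (1.19/8.80)² = 195 × 0.01829 = 3.567 mSv/h.
Further attenuation needed: 3.567/1.23 = 2.900.
n = log₂(2.900) = 1.536 half-value layers.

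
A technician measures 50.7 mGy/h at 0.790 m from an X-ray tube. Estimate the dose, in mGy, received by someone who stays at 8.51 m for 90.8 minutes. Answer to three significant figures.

0.661 mGy

Applying the 1/r² law, rate at 8.51 m:
(0.790/8.51)² = 0.008618, so 50.7 × 0.008618 = 0.4369 mGy/h.
Dose = rate × time = 0.4369 mGy/h × 1.513 h = 0.6610 mGy.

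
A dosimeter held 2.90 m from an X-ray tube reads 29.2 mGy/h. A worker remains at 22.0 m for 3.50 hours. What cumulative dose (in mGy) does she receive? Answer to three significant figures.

Applying the 1/r² law, rate at 22.0 m:
(2.90/22.0)² = 0.01738, so 29.2 × 0.01738 = 0.5075 mGy/h.
Dose = rate × time = 0.5075 mGy/h × 3.500 h = 1.776 mGy.

1.78 mGy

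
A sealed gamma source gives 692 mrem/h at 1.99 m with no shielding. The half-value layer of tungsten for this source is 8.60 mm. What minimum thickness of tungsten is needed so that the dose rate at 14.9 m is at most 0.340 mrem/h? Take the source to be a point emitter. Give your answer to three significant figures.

At 14.9 m, distance alone gives 692 × (1.99/14.9)² = 692 × 0.01784 = 12.35 mrem/h.
Further attenuation needed: 12.35/0.340 = 36.32.
n = log₂(36.32) = 5.183 half-value layers.
Thickness = 5.183 × 8.60 mm = 44.57 mm.

44.6 mm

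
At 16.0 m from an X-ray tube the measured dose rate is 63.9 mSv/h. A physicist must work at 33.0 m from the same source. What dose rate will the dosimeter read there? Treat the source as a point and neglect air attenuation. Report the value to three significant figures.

15.0 mSv/h

Since intensity falls as 1/r², scaling from 16.0 m to 33.0 m:
63.9 × (16.0/33.0)² = 63.9 × 0.2351 = 15.02 mSv/h.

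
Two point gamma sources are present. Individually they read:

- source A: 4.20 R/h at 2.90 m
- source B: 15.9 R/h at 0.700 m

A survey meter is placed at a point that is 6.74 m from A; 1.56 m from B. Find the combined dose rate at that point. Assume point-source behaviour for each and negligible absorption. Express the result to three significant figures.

3.98 R/h

Each source contributes Iᵢ·(dᵢ/rᵢ)²; contributions add.
A: 4.20 × (2.90/6.74)² = 0.7775 R/h
B: 15.9 × (0.700/1.56)² = 3.201 R/h
Total = 0.7775 + 3.201 = 3.978 R/h.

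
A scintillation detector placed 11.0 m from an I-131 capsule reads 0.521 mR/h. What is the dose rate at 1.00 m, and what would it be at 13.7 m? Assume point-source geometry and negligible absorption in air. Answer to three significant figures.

63.0 mR/h; 0.336 mR/h

Using I₁d₁² = I₂d₂²,
At 1.00 m: (11.0/1.00)² = 121.0, so 0.521 × 121.0 = 63.04 mR/h
At 13.7 m: (1.00/13.7)² = 0.005328, so 63.04 × 0.005328 = 0.3359 mR/h.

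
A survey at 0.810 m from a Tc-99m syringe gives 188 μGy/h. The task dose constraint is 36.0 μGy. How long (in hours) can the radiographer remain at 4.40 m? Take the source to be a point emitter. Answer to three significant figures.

Using I₁d₁² = I₂d₂², rate at 4.40 m:
188 × (0.810/4.40)² = 188 × 0.03389 = 6.371 μGy/h.
Stay time = 36.0 μGy ÷ 6.371 μGy/h = 5.651 h.

5.65 h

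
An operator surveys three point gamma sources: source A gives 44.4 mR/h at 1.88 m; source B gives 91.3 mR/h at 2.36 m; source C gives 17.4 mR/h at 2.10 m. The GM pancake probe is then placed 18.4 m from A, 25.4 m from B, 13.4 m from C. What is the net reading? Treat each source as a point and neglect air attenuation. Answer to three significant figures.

By superposition, sum each source's inverse-square contribution:
A: 44.4 × (1.88/18.4)² = 0.4635 mR/h
B: 91.3 × (2.36/25.4)² = 0.7882 mR/h
C: 17.4 × (2.10/13.4)² = 0.4273 mR/h
Total = 0.4635 + 0.7882 + 0.4273 = 1.679 mR/h.

1.68 mR/h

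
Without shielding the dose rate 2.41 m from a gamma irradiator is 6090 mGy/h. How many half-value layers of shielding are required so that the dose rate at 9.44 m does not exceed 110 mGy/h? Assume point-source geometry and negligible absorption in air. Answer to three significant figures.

1.85 half-value layers

At 9.44 m, distance alone gives (2.41/9.44)² = 0.06518, so 6090 × 0.06518 = 396.9 mGy/h.
Further attenuation needed: 396.9/110 = 3.608.
n = log₂(3.608) = 1.851 half-value layers.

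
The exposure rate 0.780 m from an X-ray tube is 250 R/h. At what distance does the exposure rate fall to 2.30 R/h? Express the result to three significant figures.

8.13 m

Intensity scales as (d₁/d₂)², so d₂ = d₁·√(I₁/I₂).
I₁/I₂ = 250/2.30 = 108.7, so d₂ = 0.780 × √108.7 = 8.132 m.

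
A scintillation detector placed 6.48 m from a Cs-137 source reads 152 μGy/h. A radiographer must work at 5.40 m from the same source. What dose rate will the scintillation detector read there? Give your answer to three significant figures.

By the inverse-square law, scaling from 6.48 m to 5.40 m:
(6.48/5.40)² = 1.440, so 152 × 1.440 = 218.9 μGy/h.

219 μGy/h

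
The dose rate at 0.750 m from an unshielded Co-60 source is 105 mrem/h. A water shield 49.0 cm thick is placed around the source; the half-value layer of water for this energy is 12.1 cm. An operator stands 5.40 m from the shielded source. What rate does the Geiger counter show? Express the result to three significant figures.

Distance alone: (0.750/5.40)² = 0.01929, so 105 × 0.01929 = 2.025 mrem/h.
Shield: 49.0/12.1 = 4.050 half-value layers → attenuation 2^(−4.050) = 0.06037.
Combined: 2.025 × 0.06037 = 0.1222 mrem/h.

0.122 mrem/h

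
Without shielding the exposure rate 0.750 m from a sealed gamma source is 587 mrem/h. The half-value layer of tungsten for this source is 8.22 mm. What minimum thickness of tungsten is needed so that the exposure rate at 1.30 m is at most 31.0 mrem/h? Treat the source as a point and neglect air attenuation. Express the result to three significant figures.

At 1.30 m, distance alone gives 587 × (0.750/1.30)² = 587 × 0.3328 = 195.4 mrem/h.
Further attenuation needed: 195.4/31.0 = 6.303.
n = log₂(6.303) = 2.656 half-value layers.
Thickness = 2.656 × 8.22 mm = 21.83 mm.

21.8 mm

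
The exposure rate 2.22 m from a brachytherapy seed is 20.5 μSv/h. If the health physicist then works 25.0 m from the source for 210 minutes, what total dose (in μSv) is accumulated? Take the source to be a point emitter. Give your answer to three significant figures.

0.566 μSv

Applying the 1/r² law, rate at 25.0 m:
20.5 × (2.22/25.0)² = 20.5 × 0.007885 = 0.1616 μSv/h.
Dose = rate × time = 0.1616 μSv/h × 3.500 h = 0.5656 μSv.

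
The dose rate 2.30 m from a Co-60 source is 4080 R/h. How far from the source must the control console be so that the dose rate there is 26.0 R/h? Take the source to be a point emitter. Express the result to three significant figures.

Since intensity falls as 1/r², d₂ = d₁·√(I₁/I₂).
I₁/I₂ = 4080/26.0 = 156.9, so d₂ = 2.30 × √156.9 = 28.81 m.

28.8 m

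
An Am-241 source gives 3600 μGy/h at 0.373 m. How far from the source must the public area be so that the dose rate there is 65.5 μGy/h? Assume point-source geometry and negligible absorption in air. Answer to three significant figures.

Intensity scales as (d₁/d₂)², so d₂ = d₁·√(I₁/I₂).
I₁/I₂ = 3600/65.5 = 54.96, so d₂ = 0.373 × √54.96 = 2.765 m.

2.77 m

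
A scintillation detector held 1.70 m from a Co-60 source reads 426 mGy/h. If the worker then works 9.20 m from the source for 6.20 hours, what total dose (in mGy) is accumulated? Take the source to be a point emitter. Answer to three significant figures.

90.2 mGy

Since intensity falls as 1/r², rate at 9.20 m:
(1.70/9.20)² = 0.03414, so 426 × 0.03414 = 14.54 mGy/h.
Dose = rate × time = 14.54 mGy/h × 6.200 h = 90.15 mGy.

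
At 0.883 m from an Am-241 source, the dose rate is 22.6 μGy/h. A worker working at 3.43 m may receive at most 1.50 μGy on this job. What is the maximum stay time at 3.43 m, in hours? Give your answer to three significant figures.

1.00 h

Intensity scales as (d₁/d₂)², so rate at 3.43 m:
22.6 × (0.883/3.43)² = 22.6 × 0.06627 = 1.498 μGy/h.
Stay time = 1.50 μGy ÷ 1.498 μGy/h = 1.001 h.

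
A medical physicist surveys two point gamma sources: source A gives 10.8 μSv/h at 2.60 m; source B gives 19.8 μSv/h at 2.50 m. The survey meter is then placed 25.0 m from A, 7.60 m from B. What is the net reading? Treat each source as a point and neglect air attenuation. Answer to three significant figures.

By superposition, sum each source's inverse-square contribution:
A: 10.8 × (2.60/25.0)² = 0.1168 μSv/h
B: 19.8 × (2.50/7.60)² = 2.142 μSv/h
Total = 0.1168 + 2.142 = 2.259 μSv/h.

2.26 μSv/h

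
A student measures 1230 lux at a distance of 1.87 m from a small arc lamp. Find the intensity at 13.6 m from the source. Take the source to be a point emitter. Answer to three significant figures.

Using I₁d₁² = I₂d₂², the rate at 13.6 m is
1230 × (1.87/13.6)² = 1230 × 0.01891 = 23.26 lux.

23.3 lux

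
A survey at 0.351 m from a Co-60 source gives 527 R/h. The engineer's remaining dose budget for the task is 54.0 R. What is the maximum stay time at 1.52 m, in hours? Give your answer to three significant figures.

1.92 h

Applying the 1/r² law, rate at 1.52 m:
(0.351/1.52)² = 0.05332, so 527 × 0.05332 = 28.10 R/h.
Stay time = 54.0 R ÷ 28.10 R/h = 1.922 h.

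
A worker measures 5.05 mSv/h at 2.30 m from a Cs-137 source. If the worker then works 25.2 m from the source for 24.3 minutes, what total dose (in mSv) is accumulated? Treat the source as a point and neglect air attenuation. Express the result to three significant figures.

Applying the 1/r² law, rate at 25.2 m:
5.05 × (2.30/25.2)² = 5.05 × 0.008330 = 0.04207 mSv/h.
Dose = rate × time = 0.04207 mSv/h × 0.4050 h = 0.01704 mSv.

0.0170 mSv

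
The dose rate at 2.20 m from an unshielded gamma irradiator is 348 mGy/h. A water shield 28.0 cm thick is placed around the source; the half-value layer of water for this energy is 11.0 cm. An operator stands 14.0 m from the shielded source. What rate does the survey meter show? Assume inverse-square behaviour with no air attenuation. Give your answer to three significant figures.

1.47 mGy/h

Distance alone: (2.20/14.0)² = 0.02469, so 348 × 0.02469 = 8.592 mGy/h.
Shield: 28.0/11.0 = 2.545 half-value layers → attenuation 2^(−2.545) = 0.1713.
Combined: 8.592 × 0.1713 = 1.472 mGy/h.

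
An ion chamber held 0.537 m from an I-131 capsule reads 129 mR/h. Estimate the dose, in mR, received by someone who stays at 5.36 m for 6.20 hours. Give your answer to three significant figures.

8.03 mR

By the inverse-square law, rate at 5.36 m:
129 × (0.537/5.36)² = 129 × 0.01004 = 1.295 mR/h.
Dose = rate × time = 1.295 mR/h × 6.200 h = 8.029 mR.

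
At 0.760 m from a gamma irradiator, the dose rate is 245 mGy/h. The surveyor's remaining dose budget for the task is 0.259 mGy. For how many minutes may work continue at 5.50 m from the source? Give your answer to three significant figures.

Applying the 1/r² law, rate at 5.50 m:
245 × (0.760/5.50)² = 245 × 0.01909 = 4.677 mGy/h.
Stay time = 0.259 mGy ÷ 4.677 mGy/h = 0.05538 h = 3.323 min.

3.32 min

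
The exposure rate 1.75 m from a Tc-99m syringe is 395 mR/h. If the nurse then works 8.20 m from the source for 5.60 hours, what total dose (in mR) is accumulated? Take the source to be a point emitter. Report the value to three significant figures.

101 mR

Intensity scales as (d₁/d₂)², so rate at 8.20 m:
395 × (1.75/8.20)² = 395 × 0.04555 = 17.99 mR/h.
Dose = rate × time = 17.99 mR/h × 5.600 h = 100.7 mR.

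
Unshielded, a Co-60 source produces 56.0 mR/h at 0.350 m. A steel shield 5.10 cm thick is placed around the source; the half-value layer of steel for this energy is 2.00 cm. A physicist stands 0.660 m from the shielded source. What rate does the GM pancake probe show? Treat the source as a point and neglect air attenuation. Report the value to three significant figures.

2.69 mR/h

Distance alone: (0.350/0.660)² = 0.2812, so 56.0 × 0.2812 = 15.75 mR/h.
Shield: 5.10/2.00 = 2.550 half-value layers → attenuation 2^(−2.550) = 0.1708.
Combined: 15.75 × 0.1708 = 2.690 mR/h.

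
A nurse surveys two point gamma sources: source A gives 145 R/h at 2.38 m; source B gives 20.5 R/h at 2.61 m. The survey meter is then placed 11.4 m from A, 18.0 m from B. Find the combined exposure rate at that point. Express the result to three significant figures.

6.75 R/h

Each source contributes Iᵢ·(dᵢ/rᵢ)²; contributions add.
A: 145 × (2.38/11.4)² = 6.320 R/h
B: 20.5 × (2.61/18.0)² = 0.4310 R/h
Total = 6.320 + 0.4310 = 6.751 R/h.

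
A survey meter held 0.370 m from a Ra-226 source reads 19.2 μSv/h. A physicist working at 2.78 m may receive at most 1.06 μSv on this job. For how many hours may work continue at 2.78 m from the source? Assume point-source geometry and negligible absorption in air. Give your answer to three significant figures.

Applying the 1/r² law, rate at 2.78 m:
(0.370/2.78)² = 0.01771, so 19.2 × 0.01771 = 0.3400 μSv/h.
Stay time = 1.06 μSv ÷ 0.3400 μSv/h = 3.118 h.

3.12 h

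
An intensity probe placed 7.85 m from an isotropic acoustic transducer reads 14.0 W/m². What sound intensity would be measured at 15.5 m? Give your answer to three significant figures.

3.59 W/m²

Since intensity falls as 1/r², scaling from 7.85 m to 15.5 m:
(7.85/15.5)² = 0.2565, so 14.0 × 0.2565 = 3.591 W/m².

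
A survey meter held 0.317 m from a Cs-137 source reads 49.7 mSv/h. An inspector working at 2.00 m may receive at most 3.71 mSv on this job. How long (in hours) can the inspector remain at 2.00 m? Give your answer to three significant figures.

Since intensity falls as 1/r², rate at 2.00 m:
(0.317/2.00)² = 0.02512, so 49.7 × 0.02512 = 1.248 mSv/h.
Stay time = 3.71 mSv ÷ 1.248 mSv/h = 2.973 h.

2.97 h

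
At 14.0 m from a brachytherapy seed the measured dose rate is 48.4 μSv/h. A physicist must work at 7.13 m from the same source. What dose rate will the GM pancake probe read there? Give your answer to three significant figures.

Since intensity falls as 1/r², scaling from 14.0 m to 7.13 m:
(14.0/7.13)² = 3.855, so 48.4 × 3.855 = 186.6 μSv/h.

187 μSv/h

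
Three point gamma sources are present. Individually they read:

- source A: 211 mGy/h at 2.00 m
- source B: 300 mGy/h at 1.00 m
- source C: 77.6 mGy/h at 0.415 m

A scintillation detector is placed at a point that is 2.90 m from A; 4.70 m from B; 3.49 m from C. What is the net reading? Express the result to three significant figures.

By superposition, sum each source's inverse-square contribution:
A: 211 × (2.00/2.90)² = 100.4 mGy/h
B: 300 × (1.00/4.70)² = 13.58 mGy/h
C: 77.6 × (0.415/3.49)² = 1.097 mGy/h
Total = 100.4 + 13.58 + 1.097 = 115.1 mGy/h.

115 mGy/h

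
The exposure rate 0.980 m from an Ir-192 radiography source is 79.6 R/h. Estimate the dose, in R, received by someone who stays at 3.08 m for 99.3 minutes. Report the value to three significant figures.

13.3 R

Since intensity falls as 1/r², rate at 3.08 m:
79.6 × (0.980/3.08)² = 79.6 × 0.1012 = 8.056 R/h.
Dose = rate × time = 8.056 R/h × 1.655 h = 13.33 R.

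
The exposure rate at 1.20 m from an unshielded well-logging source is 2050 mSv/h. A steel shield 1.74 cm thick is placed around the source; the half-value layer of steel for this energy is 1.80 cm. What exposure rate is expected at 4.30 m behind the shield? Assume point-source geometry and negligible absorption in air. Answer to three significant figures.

81.7 mSv/h

Distance alone: (1.20/4.30)² = 0.07788, so 2050 × 0.07788 = 159.7 mSv/h.
Shield: 1.74/1.80 = 0.9667 half-value layers → attenuation 2^(−0.9667) = 0.5117.
Combined: 159.7 × 0.5117 = 81.72 mSv/h.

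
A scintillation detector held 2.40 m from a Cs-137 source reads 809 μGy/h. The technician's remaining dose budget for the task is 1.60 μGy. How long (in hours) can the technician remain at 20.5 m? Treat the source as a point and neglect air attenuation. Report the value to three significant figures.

Applying the 1/r² law, rate at 20.5 m:
809 × (2.40/20.5)² = 809 × 0.01371 = 11.09 μGy/h.
Stay time = 1.60 μGy ÷ 11.09 μGy/h = 0.1443 h.

0.144 h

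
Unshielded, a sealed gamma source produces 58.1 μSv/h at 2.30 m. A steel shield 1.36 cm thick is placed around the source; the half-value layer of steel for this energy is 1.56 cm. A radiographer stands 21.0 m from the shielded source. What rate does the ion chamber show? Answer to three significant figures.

Distance alone: (2.30/21.0)² = 0.01200, so 58.1 × 0.01200 = 0.6972 μSv/h.
Shield: 1.36/1.56 = 0.8718 half-value layers → attenuation 2^(−0.8718) = 0.5465.
Combined: 0.6972 × 0.5465 = 0.3810 μSv/h.

0.381 μSv/h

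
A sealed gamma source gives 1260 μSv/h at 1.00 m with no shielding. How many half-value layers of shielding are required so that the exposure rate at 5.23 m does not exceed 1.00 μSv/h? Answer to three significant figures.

5.53 half-value layers

At 5.23 m, distance alone gives (1.00/5.23)² = 0.03656, so 1260 × 0.03656 = 46.07 μSv/h.
Further attenuation needed: 46.07/1.00 = 46.07.
n = log₂(46.07) = 5.526 half-value layers.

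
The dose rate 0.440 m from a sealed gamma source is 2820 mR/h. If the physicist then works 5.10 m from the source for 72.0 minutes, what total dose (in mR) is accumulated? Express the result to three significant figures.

25.2 mR

Using I₁d₁² = I₂d₂², rate at 5.10 m:
2820 × (0.440/5.10)² = 2820 × 0.007443 = 20.99 mR/h.
Dose = rate × time = 20.99 mR/h × 1.200 h = 25.19 mR.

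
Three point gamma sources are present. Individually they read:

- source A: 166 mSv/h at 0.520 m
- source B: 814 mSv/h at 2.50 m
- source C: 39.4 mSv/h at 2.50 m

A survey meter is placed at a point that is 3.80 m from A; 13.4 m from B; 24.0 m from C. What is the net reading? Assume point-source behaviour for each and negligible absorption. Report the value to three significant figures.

Each source contributes Iᵢ·(dᵢ/rᵢ)²; contributions add.
A: 166 × (0.520/3.80)² = 3.108 mSv/h
B: 814 × (2.50/13.4)² = 28.33 mSv/h
C: 39.4 × (2.50/24.0)² = 0.4275 mSv/h
Total = 3.108 + 28.33 + 0.4275 = 31.87 mSv/h.

31.9 mSv/h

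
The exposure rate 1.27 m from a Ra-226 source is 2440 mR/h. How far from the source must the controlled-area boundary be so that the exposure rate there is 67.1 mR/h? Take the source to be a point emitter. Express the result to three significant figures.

Applying the 1/r² law, d₂ = d₁·√(I₁/I₂).
I₁/I₂ = 2440/67.1 = 36.36, so d₂ = 1.27 × √36.36 = 7.658 m.

7.66 m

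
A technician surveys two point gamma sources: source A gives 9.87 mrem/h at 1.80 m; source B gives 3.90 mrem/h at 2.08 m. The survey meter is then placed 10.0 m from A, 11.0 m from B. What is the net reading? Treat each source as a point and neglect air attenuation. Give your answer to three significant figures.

0.459 mrem/h

Each source contributes Iᵢ·(dᵢ/rᵢ)²; contributions add.
A: 9.87 × (1.80/10.0)² = 0.3198 mrem/h
B: 3.90 × (2.08/11.0)² = 0.1394 mrem/h
Total = 0.3198 + 0.1394 = 0.4592 mrem/h.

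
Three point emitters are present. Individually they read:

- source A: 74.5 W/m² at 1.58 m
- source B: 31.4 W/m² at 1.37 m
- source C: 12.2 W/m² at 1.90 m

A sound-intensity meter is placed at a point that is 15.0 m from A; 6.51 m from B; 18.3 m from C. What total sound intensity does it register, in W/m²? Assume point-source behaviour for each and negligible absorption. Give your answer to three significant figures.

By superposition, sum each source's inverse-square contribution:
A: 74.5 × (1.58/15.0)² = 0.8266 W/m²
B: 31.4 × (1.37/6.51)² = 1.391 W/m²
C: 12.2 × (1.90/18.3)² = 0.1315 W/m²
Total = 0.8266 + 1.391 + 0.1315 = 2.349 W/m².

2.35 W/m²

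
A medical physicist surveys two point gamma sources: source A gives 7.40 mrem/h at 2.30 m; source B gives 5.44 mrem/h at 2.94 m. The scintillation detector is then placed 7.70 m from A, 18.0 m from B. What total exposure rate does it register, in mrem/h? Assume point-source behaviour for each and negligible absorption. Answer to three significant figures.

0.805 mrem/h

By superposition, sum each source's inverse-square contribution:
A: 7.40 × (2.30/7.70)² = 0.6602 mrem/h
B: 5.44 × (2.94/18.0)² = 0.1451 mrem/h
Total = 0.6602 + 0.1451 = 0.8053 mrem/h.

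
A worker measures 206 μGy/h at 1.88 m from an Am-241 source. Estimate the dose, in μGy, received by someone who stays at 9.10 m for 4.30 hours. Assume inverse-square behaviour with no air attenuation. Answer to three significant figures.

Since intensity falls as 1/r², rate at 9.10 m:
206 × (1.88/9.10)² = 206 × 0.04268 = 8.792 μGy/h.
Dose = rate × time = 8.792 μGy/h × 4.300 h = 37.81 μGy.

37.8 μGy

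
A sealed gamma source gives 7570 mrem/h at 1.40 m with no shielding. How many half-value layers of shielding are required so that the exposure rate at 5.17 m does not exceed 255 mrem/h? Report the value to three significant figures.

1.12 half-value layers

At 5.17 m, distance alone gives 7570 × (1.40/5.17)² = 7570 × 0.07333 = 555.1 mrem/h.
Further attenuation needed: 555.1/255 = 2.177.
n = log₂(2.177) = 1.122 half-value layers.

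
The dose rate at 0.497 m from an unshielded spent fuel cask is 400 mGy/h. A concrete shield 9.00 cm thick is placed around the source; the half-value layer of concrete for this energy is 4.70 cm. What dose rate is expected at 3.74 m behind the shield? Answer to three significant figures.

1.87 mGy/h

Distance alone: 400 × (0.497/3.74)² = 400 × 0.01766 = 7.064 mGy/h.
Shield: 9.00/4.70 = 1.915 half-value layers → attenuation 2^(−1.915) = 0.2652.
Combined: 7.064 × 0.2652 = 1.873 mGy/h.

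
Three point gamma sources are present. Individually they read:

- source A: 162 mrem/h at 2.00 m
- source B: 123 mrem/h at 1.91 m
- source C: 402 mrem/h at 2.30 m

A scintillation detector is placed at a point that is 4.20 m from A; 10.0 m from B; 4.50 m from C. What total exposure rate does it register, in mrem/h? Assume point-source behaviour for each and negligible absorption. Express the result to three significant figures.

146 mrem/h

Each source contributes Iᵢ·(dᵢ/rᵢ)²; contributions add.
A: 162 × (2.00/4.20)² = 36.73 mrem/h
B: 123 × (1.91/10.0)² = 4.487 mrem/h
C: 402 × (2.30/4.50)² = 105.0 mrem/h
Total = 36.73 + 4.487 + 105.0 = 146.2 mrem/h.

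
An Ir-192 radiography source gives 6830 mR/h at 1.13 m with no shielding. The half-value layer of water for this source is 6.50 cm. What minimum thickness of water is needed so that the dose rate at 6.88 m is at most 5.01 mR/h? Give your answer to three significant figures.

At 6.88 m, distance alone gives (1.13/6.88)² = 0.02698, so 6830 × 0.02698 = 184.3 mR/h.
Further attenuation needed: 184.3/5.01 = 36.79.
n = log₂(36.79) = 5.201 half-value layers.
Thickness = 5.201 × 6.50 cm = 33.81 cm.

33.8 cm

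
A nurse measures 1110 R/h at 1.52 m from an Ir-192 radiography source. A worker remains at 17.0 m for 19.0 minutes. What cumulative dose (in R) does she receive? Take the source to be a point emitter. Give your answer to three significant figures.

2.81 R

Since intensity falls as 1/r², rate at 17.0 m:
(1.52/17.0)² = 0.007994, so 1110 × 0.007994 = 8.873 R/h.
Dose = rate × time = 8.873 R/h × 0.3167 h = 2.810 R.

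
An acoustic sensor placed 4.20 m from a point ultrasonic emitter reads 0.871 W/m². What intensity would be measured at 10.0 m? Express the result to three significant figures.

0.154 W/m²

Intensity scales as (d₁/d₂)², so scaling from 4.20 m to 10.0 m:
(4.20/10.0)² = 0.1764, so 0.871 × 0.1764 = 0.1536 W/m².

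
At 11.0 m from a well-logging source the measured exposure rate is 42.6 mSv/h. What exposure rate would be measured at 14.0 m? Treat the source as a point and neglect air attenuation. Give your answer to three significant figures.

26.3 mSv/h

Applying the 1/r² law, scaling from 11.0 m to 14.0 m:
42.6 × (11.0/14.0)² = 42.6 × 0.6173 = 26.30 mSv/h.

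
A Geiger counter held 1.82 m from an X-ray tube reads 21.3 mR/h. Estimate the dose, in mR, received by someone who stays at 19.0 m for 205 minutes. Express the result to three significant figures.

By the inverse-square law, rate at 19.0 m:
21.3 × (1.82/19.0)² = 21.3 × 0.009176 = 0.1954 mR/h.
Dose = rate × time = 0.1954 mR/h × 3.417 h = 0.6677 mR.

0.668 mR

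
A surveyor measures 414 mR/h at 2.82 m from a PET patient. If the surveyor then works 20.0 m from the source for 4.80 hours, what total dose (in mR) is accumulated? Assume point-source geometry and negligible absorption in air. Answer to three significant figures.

39.5 mR

Intensity scales as (d₁/d₂)², so rate at 20.0 m:
(2.82/20.0)² = 0.01988, so 414 × 0.01988 = 8.230 mR/h.
Dose = rate × time = 8.230 mR/h × 4.800 h = 39.50 mR.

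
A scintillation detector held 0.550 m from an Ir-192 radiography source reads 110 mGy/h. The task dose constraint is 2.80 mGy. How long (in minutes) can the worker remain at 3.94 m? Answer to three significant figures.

Using I₁d₁² = I₂d₂², rate at 3.94 m:
(0.550/3.94)² = 0.01949, so 110 × 0.01949 = 2.144 mGy/h.
Stay time = 2.80 mGy ÷ 2.144 mGy/h = 1.306 h = 78.36 min.

78.4 min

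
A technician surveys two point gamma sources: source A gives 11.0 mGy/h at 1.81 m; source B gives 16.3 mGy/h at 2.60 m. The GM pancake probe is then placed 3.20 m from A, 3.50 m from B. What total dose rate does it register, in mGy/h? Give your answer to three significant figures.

12.5 mGy/h

Each source contributes Iᵢ·(dᵢ/rᵢ)²; contributions add.
A: 11.0 × (1.81/3.20)² = 3.519 mGy/h
B: 16.3 × (2.60/3.50)² = 8.995 mGy/h
Total = 3.519 + 8.995 = 12.51 mGy/h.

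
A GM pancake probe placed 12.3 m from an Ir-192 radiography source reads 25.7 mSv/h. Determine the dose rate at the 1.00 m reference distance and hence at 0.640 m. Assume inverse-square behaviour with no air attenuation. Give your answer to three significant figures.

3890 mSv/h; 9490 mSv/h

Intensity scales as (d₁/d₂)², so
At 1.00 m: 25.7 × (12.3/1.00)² = 25.7 × 151.3 = 3888 mSv/h
At 0.640 m: 3888 × (1.00/0.640)² = 3888 × 2.441 = 9491 mSv/h.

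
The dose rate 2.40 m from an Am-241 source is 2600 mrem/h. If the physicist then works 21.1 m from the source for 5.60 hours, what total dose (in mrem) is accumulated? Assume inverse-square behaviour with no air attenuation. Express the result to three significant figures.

Applying the 1/r² law, rate at 21.1 m:
2600 × (2.40/21.1)² = 2600 × 0.01294 = 33.64 mrem/h.
Dose = rate × time = 33.64 mrem/h × 5.600 h = 188.4 mrem.

188 mrem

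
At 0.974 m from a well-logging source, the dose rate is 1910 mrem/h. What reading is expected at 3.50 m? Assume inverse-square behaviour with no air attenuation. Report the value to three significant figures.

148 mrem/h

Since intensity falls as 1/r², the rate at 3.50 m is
1910 × (0.974/3.50)² = 1910 × 0.07744 = 147.9 mrem/h.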